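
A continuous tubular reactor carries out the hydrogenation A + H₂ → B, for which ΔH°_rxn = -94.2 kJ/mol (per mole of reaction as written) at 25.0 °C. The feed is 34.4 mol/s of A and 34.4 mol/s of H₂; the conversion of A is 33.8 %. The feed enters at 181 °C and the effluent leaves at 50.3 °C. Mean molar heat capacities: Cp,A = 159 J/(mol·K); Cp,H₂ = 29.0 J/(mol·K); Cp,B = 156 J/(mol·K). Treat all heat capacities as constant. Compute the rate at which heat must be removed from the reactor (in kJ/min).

Q_out = 117000 kJ/min

Extent of reaction ξ = 0.338 × 34.4 = 11.627 mol/s
Reaction term: ξ·ΔH°_rxn = 11.627 × -94.2 = -1095.3 kJ/s
Sensible, feed 181→25 °C: -1008.9 kJ/s
Outlet flows (mol/s): A 22.773, H₂ 22.773, B 11.627
Sensible, products 25→50.3 °C: 154.21 kJ/s
Q = ΔH = -1950 kJ/s = -1950 kW
Heat removed = 117000 kJ/min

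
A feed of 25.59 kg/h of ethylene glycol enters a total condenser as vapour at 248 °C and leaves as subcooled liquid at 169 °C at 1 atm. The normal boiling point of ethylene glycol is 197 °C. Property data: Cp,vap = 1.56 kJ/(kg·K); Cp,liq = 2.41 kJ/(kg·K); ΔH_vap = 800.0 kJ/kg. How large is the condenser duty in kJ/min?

Q_c = 404 kJ/min

vapour 248→197 °C: -79.56 kJ/kg
condensation at 197 °C: -800 kJ/kg
liquid 197→169 °C: -67.48 kJ/kg
Δh = -79.56 + -800 + -67.48 = -947.04 kJ/kg
Q = ṁ·Δh = 25.59 kg/h × -947.04 kJ/kg = -24235 kJ/h
|Q| = 6.7319 kW = 403.91 kJ/min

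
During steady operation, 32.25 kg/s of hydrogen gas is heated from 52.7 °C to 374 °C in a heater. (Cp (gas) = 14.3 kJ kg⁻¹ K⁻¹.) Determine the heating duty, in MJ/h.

Q = 533000 MJ/h

Q = ṁ·Cp·ΔT = 32.25 × 14.3 × (374 − 52.7) = 148180 kJ/s
Heating duty = 533430 MJ/h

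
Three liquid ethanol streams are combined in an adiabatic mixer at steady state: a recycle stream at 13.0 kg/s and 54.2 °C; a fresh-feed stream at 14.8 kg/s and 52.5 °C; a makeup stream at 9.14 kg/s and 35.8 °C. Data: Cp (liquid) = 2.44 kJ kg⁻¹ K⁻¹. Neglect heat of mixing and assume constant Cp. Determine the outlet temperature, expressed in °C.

T_out = 49.0 °C

Energy balance with Q = 0: Σ ṁᵢCp,ᵢ(T_out − Tᵢ) = 0
Σ ṁᵢCp,ᵢTᵢ = 13.0×2.44×54.2 + 14.8×2.44×52.5 + 9.14×2.44×35.8 = 4413.5
Σ ṁᵢCp,ᵢ = 13.0×2.44 + 14.8×2.44 + 9.14×2.44 = 90.134
T_out = 4413.5 / 90.134 = 48.966 °C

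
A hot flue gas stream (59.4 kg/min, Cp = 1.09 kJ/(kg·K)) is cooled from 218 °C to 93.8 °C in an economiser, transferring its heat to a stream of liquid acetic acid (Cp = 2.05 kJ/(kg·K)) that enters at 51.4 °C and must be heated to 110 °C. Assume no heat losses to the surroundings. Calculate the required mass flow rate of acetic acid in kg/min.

ṁ_c = 66.9 kg/min

Heat released by hot stream: Q = 59.4 × 1.09 × (218 − 93.8) = 8041.5 kJ/min
Energy balance on cold side (adiabatic exchanger): Q = ṁ_c·Cp_c·(T_c,out − T_c,in)
ṁ_c = 8041.5 / [2.05 × (110 − 51.4)] = 66.94 kg/min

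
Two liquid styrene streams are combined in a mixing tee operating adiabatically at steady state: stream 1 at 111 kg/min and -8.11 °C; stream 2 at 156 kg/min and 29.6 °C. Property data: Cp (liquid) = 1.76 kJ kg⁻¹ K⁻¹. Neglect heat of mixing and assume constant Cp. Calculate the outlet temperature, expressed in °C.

No heat crosses the boundary, so H_out = H_in.
Σ ṁᵢCp,ᵢTᵢ = 111×1.76×-8.11 + 156×1.76×29.6 = 6542.6
Σ ṁᵢCp,ᵢ = 111×1.76 + 156×1.76 = 469.92
T_out = 6542.6 / 469.92 = 13.923 °C

T_out = 13.9 °C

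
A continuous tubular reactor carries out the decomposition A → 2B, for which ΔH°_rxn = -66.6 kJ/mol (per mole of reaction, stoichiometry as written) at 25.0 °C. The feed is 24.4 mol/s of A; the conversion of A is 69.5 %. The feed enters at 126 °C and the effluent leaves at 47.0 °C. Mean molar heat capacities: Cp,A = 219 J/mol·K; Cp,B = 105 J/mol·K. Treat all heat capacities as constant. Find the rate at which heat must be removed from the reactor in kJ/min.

Q_out = 93300 kJ/min

Extent of reaction ξ = 0.695 × 24.4 = 16.958 mol/s
Reaction term: ξ·ΔH°_rxn = 16.958 × -66.6 = -1129.4 kJ/s
Sensible, feed 126→25 °C: -539.7 kJ/s
Outlet flows (mol/s): A 7.442, B 33.916
Sensible, products 25→47.0 °C: 114.2 kJ/s
Q = ΔH = -1554.9 kJ/s = -1554.9 kW
Heat removed = 93294 kJ/min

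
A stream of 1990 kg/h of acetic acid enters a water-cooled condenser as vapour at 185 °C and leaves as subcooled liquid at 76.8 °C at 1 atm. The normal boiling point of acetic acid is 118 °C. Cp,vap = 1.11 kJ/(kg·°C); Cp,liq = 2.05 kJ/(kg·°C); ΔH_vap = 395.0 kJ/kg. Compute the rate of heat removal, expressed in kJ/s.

Q_c = 306 kJ/s

vapour 185→118 °C: -74.37 kJ/kg
condensation at 118 °C: -395 kJ/kg
liquid 118→76.8 °C: -84.46 kJ/kg
Δh = -74.37 + -395 + -84.46 = -553.83 kJ/kg
Q = ṁ·Δh = 1990 kg/h × -553.83 kJ/kg = -1.1021e+06 kJ/h
|Q| = 306.14 kW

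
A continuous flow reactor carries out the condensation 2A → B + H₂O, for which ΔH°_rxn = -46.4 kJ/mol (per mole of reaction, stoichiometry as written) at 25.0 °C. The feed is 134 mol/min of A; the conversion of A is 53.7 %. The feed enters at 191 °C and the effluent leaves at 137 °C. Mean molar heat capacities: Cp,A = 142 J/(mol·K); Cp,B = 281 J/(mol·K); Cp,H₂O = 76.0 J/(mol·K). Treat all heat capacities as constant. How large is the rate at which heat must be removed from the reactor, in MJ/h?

Q_out = 144 MJ/h

Extent of reaction ξ = 0.537 × 134 / 2 = 35.979 mol/min
Reaction term: ξ·ΔH°_rxn = 35.979 × -46.4 = -1669.4 kJ/min
Sensible, feed 191→25 °C: -3158.6 kJ/min
Outlet flows (mol/min): A 62.042, B 35.979, H₂O 35.979
Sensible, products 25→137 °C: 2425.3 kJ/min
Q = ΔH = -2402.8 kJ/min = -40.046 kW
Heat removed = 144.17 MJ/h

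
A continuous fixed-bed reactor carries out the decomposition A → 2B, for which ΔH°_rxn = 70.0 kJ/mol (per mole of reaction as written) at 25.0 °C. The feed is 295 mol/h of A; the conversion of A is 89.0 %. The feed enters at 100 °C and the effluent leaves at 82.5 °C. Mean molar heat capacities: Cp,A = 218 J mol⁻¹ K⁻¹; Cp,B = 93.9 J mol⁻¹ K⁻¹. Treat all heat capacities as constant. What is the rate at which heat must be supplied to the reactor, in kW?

Extent of reaction ξ = 0.890 × 295 = 262.55 mol/h
Reaction term: ξ·ΔH°_rxn = 262.55 × 70.0 = 18378 kJ/h
Sensible, feed 100→25 °C: -4823.2 kJ/h
Outlet flows (mol/h): A 32.45, B 525.1
Sensible, products 25→82.5 °C: 3241.9 kJ/h
Q = ΔH = 16797 kJ/h = 4.6659 kW
Heat supplied = 4.6659 kW

Q_in = 4.67 kW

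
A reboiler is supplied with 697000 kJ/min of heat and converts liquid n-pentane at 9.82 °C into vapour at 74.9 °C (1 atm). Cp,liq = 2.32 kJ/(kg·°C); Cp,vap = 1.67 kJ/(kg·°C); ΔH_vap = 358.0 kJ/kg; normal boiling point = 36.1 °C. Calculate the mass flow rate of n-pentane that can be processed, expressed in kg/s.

Δh = 2.32×(36.1−9.82) + 358.0 + 1.67×(74.9−36.1) = 483.77 kJ/kg
Q = 697000 kJ/min = 11617 kJ/s = 11617 kJ/s
ṁ = Q/Δh = 11617 / 483.77 = 24.013 kg/s

ṁ = 24.0 kg/s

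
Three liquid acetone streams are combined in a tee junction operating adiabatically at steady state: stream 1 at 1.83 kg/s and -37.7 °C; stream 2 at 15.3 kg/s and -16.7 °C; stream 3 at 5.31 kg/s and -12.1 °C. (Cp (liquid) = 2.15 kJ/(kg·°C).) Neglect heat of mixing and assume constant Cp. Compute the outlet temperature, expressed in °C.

Adiabatic, steady state ⇒ Σ ṁᵢCp,ᵢ(T_out − Tᵢ) = 0
Σ ṁᵢCp,ᵢTᵢ = 1.83×2.15×-37.7 + 15.3×2.15×-16.7 + 5.31×2.15×-12.1 = -835.82
Σ ṁᵢCp,ᵢ = 1.83×2.15 + 15.3×2.15 + 5.31×2.15 = 48.246
T_out = -835.82 / 48.246 = -17.324 °C

T_out = -17.3 °C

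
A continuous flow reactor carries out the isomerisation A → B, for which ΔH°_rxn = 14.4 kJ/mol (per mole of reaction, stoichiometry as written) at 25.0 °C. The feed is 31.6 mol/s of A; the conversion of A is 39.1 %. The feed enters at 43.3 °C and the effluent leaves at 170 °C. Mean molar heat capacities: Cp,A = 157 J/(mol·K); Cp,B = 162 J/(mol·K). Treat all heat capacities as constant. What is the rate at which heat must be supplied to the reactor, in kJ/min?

Q_in = 48900 kJ/min

Extent of reaction ξ = 0.391 × 31.6 = 12.356 mol/s
Reaction term: ξ·ΔH°_rxn = 12.356 × 14.4 = 177.92 kJ/s
Sensible, feed 43.3→25 °C: -90.79 kJ/s
Outlet flows (mol/s): A 19.244, B 12.356
Sensible, products 25→170 °C: 728.33 kJ/s
Q = ΔH = 815.46 kJ/s = 815.46 kW
Heat supplied = 48928 kJ/min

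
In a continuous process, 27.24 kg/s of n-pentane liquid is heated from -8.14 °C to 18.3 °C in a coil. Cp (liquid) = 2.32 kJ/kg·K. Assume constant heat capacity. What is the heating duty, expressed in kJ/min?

Q = ṁ·Cp·ΔT = 27.24 × 2.32 × (18.3 − -8.14) = 1670.9 kJ/s
Heating duty = 100260 kJ/min

Q = 100000 kJ/min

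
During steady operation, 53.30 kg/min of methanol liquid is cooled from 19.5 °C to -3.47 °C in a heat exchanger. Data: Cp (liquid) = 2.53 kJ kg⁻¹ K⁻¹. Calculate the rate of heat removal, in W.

Q_c = 51600 W

Q = ṁ·Cp·ΔT = 53.30 × 2.53 × (-3.47 − 19.5) = -3097.5 kJ/min
Converting: 3097.5 / 60 s = 51.625 kW
Cooling duty = 51625 W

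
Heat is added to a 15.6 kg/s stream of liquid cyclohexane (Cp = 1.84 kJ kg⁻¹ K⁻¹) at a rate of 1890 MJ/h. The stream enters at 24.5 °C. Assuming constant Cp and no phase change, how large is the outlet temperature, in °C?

Q = 1890 MJ/h = 525 kJ/s
ΔT = Q/(ṁ·Cp) = 525/(15.6×1.84) = 18.29 K
T_out = 24.5 + 18.29 = 42.79 °C

T_out = 42.8 °C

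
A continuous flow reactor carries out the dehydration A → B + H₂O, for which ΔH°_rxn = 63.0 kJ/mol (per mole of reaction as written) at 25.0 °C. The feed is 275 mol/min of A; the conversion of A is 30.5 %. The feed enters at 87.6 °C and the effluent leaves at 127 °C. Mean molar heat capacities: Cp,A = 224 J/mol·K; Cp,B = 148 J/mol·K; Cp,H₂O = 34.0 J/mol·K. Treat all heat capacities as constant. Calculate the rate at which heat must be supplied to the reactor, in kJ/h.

Q_in = 441000 kJ/h

Extent of reaction ξ = 0.305 × 275 = 83.875 mol/min
Reaction term: ξ·ΔH°_rxn = 83.875 × 63.0 = 5284.1 kJ/min
Sensible, feed 87.6→25 °C: -3856.2 kJ/min
Outlet flows (mol/min): A 191.12, B 83.875, H₂O 83.875
Sensible, products 25→127 °C: 5923.9 kJ/min
Q = ΔH = 7351.8 kJ/min = 122.53 kW
Heat supplied = 441110 kJ/h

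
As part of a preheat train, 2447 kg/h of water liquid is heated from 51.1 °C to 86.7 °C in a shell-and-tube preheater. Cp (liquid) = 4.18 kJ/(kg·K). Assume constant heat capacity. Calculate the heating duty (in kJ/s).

Q = ṁ·Cp·ΔT = 2447 × 4.18 × (86.7 − 51.1) = 364130 kJ/h
Converting: 364130 / 3600 s = 101.15 kW

Q = 101 kJ/s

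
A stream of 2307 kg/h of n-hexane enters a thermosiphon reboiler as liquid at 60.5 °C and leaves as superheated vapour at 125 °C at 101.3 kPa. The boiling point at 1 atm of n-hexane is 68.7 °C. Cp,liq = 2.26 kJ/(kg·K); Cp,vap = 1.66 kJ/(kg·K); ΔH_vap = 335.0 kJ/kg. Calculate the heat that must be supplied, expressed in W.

liquid 60.5→68.7 °C: 18.532 kJ/kg
vaporisation at 68.7 °C: 335 kJ/kg
vapour 68.7→125 °C: 93.458 kJ/kg
Δh = 18.532 + 335 + 93.458 = 446.99 kJ/kg
Q = ṁ·Δh = 2307 kg/h × 446.99 kJ/kg = 1.0312e+06 kJ/h
|Q| = 286.45 kW = 286450 W

Q = 286000 W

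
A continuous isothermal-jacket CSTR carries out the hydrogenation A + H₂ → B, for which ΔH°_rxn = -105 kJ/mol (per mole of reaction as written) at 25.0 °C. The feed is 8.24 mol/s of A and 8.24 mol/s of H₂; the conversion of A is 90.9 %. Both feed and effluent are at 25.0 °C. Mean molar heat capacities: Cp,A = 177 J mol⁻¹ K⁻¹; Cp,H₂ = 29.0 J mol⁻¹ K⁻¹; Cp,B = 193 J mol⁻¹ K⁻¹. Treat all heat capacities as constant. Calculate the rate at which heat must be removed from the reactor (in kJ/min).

Q_out = 47200 kJ/min

Extent of reaction ξ = 0.909 × 8.24 = 7.4902 mol/s
Reaction term: ξ·ΔH°_rxn = 7.4902 × -105 = -786.47 kJ/s
Q = ΔH = -786.47 kJ/s = -786.47 kW
Heat removed = 47188 kJ/min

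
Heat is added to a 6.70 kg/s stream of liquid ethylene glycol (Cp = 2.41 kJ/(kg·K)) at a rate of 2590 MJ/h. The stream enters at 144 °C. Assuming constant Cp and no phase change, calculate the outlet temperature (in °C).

T_out = 189 °C

Q = 2590 MJ/h = 719.44 kJ/s
ΔT = Q/(ṁ·Cp) = 719.44/(6.70×2.41) = 44.556 K
T_out = 144 + 44.556 = 188.56 °C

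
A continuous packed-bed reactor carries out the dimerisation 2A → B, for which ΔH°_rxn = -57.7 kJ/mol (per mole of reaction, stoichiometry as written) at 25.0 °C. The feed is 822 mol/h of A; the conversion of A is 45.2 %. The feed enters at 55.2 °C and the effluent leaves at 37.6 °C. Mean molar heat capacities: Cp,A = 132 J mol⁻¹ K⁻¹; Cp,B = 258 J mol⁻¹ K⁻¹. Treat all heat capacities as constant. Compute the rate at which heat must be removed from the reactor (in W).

Extent of reaction ξ = 0.452 × 822 / 2 = 185.77 mol/h
Reaction term: ξ·ΔH°_rxn = 185.77 × -57.7 = -10719 kJ/h
Sensible, feed 55.2→25 °C: -3276.8 kJ/h
Outlet flows (mol/h): A 450.46, B 185.77
Sensible, products 25→37.6 °C: 1353.1 kJ/h
Q = ΔH = -12643 kJ/h = -3.5119 kW
Heat removed = 3511.9 W

Q_out = 3510 W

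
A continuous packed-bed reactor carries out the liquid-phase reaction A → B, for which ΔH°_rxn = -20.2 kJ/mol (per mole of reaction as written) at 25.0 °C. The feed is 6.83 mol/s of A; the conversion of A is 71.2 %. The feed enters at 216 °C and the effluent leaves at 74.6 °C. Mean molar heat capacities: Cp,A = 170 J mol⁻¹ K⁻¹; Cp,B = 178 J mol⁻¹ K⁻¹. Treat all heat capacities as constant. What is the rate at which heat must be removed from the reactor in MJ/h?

Q_out = 938 MJ/h

Extent of reaction ξ = 0.712 × 6.83 = 4.863 mol/s
Reaction term: ξ·ΔH°_rxn = 4.863 × -20.2 = -98.232 kJ/s
Sensible, feed 216→25 °C: -221.77 kJ/s
Outlet flows (mol/s): A 1.967, B 4.863
Sensible, products 25→74.6 °C: 59.52 kJ/s
Q = ΔH = -260.48 kJ/s = -260.48 kW
Heat removed = 937.73 MJ/h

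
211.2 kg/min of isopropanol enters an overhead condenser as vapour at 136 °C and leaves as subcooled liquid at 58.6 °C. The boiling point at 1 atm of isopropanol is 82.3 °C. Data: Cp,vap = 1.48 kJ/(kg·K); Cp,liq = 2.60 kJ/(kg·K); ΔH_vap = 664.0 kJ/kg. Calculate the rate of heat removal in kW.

Q_c = 2830 kW

vapour 136→82.3 °C: -79.476 kJ/kg
condensation at 82.3 °C: -664 kJ/kg
liquid 82.3→58.6 °C: -61.62 kJ/kg
Δh = -79.476 + -664 + -61.62 = -805.1 kJ/kg
Q = ṁ·Δh = 211.2 kg/min × -805.1 kJ/kg = -170040 kJ/min
|Q| = 2833.9 kW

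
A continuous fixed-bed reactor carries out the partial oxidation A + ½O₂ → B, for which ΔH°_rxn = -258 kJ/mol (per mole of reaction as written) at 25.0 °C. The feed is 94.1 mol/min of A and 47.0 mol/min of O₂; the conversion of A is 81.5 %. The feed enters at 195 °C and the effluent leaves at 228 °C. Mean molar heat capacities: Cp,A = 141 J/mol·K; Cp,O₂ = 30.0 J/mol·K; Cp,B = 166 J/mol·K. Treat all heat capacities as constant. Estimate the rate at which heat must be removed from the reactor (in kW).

Extent of reaction ξ = 0.815 × 94.1 = 76.691 mol/min
Reaction term: ξ·ΔH°_rxn = 76.691 × -258 = -19786 kJ/min
Sensible, feed 195→25 °C: -2495.3 kJ/min
Outlet flows (mol/min): A 17.409, O₂ 8.6543, B 76.691
Sensible, products 25→228 °C: 3135.3 kJ/min
Q = ΔH = -19146 kJ/min = -319.11 kW
Heat removed = 319.11 kW

Q_out = 319 kW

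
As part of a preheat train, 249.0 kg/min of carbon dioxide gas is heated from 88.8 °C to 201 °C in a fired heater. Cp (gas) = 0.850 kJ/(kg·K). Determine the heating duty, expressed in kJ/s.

Q = ṁ·Cp·ΔT = 249.0 × 0.850 × (201 − 88.8) = 23747 kJ/min
Converting: 23747 / 60 s = 395.79 kW

Q = 396 kJ/s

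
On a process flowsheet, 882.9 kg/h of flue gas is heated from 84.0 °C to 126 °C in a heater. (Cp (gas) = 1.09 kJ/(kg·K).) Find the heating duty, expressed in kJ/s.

Q = ṁ·Cp·ΔT = 882.9 × 1.09 × (126 − 84.0) = 40419 kJ/h
Converting: 40419 / 3600 s = 11.228 kW

Q = 11.2 kJ/s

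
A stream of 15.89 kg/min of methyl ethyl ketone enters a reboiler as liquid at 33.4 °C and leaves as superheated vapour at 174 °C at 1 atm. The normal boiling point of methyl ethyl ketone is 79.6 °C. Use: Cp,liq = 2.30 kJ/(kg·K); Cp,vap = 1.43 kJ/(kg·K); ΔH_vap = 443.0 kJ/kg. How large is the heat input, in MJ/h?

Q = 652 MJ/h

liquid 33.4→79.6 °C: 106.26 kJ/kg
vaporisation at 79.6 °C: 443 kJ/kg
vapour 79.6→174 °C: 134.99 kJ/kg
Δh = 106.26 + 443 + 134.99 = 684.25 kJ/kg
Q = ṁ·Δh = 15.89 kg/min × 684.25 kJ/kg = 10873 kJ/min
|Q| = 181.21 kW = 652.37 MJ/h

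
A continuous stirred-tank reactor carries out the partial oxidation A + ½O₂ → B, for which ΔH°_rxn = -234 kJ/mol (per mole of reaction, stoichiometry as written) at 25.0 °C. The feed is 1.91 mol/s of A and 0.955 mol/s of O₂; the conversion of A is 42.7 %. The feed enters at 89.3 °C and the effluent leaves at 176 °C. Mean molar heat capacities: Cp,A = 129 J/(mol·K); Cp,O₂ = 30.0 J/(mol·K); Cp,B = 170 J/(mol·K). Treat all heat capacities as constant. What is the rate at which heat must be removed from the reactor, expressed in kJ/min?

Extent of reaction ξ = 0.427 × 1.91 = 0.81557 mol/s
Reaction term: ξ·ΔH°_rxn = 0.81557 × -234 = -190.84 kJ/s
Sensible, feed 89.3→25 °C: -17.685 kJ/s
Outlet flows (mol/s): A 1.0944, O₂ 0.54722, B 0.81557
Sensible, products 25→176 °C: 44.733 kJ/s
Q = ΔH = -163.8 kJ/s = -163.8 kW
Heat removed = 9827.7 kJ/min

Q_out = 9830 kJ/min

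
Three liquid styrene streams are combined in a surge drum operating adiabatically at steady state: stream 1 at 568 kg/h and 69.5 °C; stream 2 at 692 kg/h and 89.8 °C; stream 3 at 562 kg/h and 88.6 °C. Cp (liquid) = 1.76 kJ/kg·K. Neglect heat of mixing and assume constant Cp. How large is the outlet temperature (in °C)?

T_out = 83.1 °C

Energy balance with Q = 0: Σ ṁᵢCp,ᵢ(T_out − Tᵢ) = 0
Σ ṁᵢCp,ᵢTᵢ = 568×1.76×69.5 + 692×1.76×89.8 + 562×1.76×88.6 = 266480
Σ ṁᵢCp,ᵢ = 568×1.76 + 692×1.76 + 562×1.76 = 3206.7
T_out = 266480 / 3206.7 = 83.101 °C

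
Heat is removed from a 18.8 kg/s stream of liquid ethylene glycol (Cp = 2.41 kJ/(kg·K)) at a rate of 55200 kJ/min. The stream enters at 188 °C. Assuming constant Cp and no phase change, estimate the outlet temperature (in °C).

Q = 55200 kJ/min = 920 kJ/s
ΔT = Q/(ṁ·Cp) = 920/(18.8×2.41) = 20.305 K
T_out = 188 − 20.305 = 167.69 °C

T_out = 168 °C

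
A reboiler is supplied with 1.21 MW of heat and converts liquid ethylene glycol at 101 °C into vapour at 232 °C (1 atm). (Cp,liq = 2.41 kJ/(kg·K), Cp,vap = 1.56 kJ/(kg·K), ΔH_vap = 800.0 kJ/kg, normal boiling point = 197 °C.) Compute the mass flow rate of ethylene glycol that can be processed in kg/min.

Δh = 2.41×(197−101) + 800.0 + 1.56×(232−197) = 1086 kJ/kg
Q = 1.21 MW = 1210 kJ/s = 72600 kJ/min
ṁ = Q/Δh = 72600 / 1086 = 66.853 kg/min

ṁ = 66.9 kg/min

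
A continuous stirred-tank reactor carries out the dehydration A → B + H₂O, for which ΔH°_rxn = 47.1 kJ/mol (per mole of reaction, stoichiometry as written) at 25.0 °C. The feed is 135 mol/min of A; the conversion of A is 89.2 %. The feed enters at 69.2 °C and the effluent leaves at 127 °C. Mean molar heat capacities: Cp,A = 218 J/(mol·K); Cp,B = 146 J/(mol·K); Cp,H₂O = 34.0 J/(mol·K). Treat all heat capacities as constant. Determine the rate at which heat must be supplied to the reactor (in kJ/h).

Q_in = 414000 kJ/h

Extent of reaction ξ = 0.892 × 135 = 120.42 mol/min
Reaction term: ξ·ΔH°_rxn = 120.42 × 47.1 = 5671.8 kJ/min
Sensible, feed 69.2→25 °C: -1300.8 kJ/min
Outlet flows (mol/min): A 14.58, B 120.42, H₂O 120.42
Sensible, products 25→127 °C: 2535.1 kJ/min
Q = ΔH = 6906.1 kJ/min = 115.1 kW
Heat supplied = 414370 kJ/h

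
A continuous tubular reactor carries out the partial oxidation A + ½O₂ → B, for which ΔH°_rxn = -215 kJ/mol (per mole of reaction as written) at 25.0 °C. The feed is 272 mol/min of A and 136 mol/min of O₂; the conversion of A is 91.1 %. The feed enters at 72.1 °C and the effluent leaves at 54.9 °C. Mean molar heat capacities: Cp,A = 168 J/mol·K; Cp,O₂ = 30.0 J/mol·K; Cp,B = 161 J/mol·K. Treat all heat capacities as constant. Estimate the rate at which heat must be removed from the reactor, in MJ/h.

Extent of reaction ξ = 0.911 × 272 = 247.79 mol/min
Reaction term: ξ·ΔH°_rxn = 247.79 × -215 = -53275 kJ/min
Sensible, feed 72.1→25 °C: -2344.4 kJ/min
Outlet flows (mol/min): A 24.208, O₂ 12.104, B 247.79
Sensible, products 25→54.9 °C: 1325.3 kJ/min
Q = ΔH = -54294 kJ/min = -904.91 kW
Heat removed = 3257.7 MJ/h

Q_out = 3260 MJ/h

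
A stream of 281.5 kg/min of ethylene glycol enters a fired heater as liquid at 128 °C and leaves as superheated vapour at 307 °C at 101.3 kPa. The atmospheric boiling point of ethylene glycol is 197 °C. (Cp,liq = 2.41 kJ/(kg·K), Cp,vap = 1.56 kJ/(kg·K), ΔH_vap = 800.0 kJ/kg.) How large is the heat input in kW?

liquid 128→197 °C: 166.29 kJ/kg
vaporisation at 197 °C: 800 kJ/kg
vapour 197→307 °C: 171.6 kJ/kg
Δh = 166.29 + 800 + 171.6 = 1137.9 kJ/kg
Q = ṁ·Δh = 281.5 kg/min × 1137.9 kJ/kg = 320320 kJ/min
|Q| = 5338.6 kW

Q = 5340 kW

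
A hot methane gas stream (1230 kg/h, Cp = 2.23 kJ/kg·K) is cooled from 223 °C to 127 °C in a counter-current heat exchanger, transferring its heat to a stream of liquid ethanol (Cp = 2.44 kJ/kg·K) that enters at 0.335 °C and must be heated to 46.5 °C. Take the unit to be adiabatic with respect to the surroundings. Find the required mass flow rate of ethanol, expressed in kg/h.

Heat released by hot stream: Q = 1230 × 2.23 × (223 − 127) = 263320 kJ/h
Energy balance on cold side (adiabatic exchanger): Q = ṁ_c·Cp_c·(T_c,out − T_c,in)
ṁ_c = 263320 / [2.44 × (46.5 − 0.335)] = 2337.6 kg/h

ṁ_c = 2340 kg/h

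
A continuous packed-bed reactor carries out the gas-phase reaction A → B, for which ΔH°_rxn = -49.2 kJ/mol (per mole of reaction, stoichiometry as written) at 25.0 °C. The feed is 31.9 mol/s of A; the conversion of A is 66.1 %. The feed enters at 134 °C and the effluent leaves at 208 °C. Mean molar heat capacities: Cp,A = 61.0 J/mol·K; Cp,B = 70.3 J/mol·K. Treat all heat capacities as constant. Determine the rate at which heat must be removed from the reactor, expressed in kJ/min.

Extent of reaction ξ = 0.661 × 31.9 = 21.086 mol/s
Reaction term: ξ·ΔH°_rxn = 21.086 × -49.2 = -1037.4 kJ/s
Sensible, feed 134→25 °C: -212.1 kJ/s
Outlet flows (mol/s): A 10.814, B 21.086
Sensible, products 25→208 °C: 391.99 kJ/s
Q = ΔH = -857.54 kJ/s = -857.54 kW
Heat removed = 51453 kJ/min

Q_out = 51500 kJ/min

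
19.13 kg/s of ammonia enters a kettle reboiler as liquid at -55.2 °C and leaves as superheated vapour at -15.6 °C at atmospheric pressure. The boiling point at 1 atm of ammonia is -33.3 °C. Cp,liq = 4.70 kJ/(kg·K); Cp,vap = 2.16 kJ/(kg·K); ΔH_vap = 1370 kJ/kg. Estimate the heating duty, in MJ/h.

Q = 104000 MJ/h

liquid -55.2→-33.3 °C: 102.93 kJ/kg
vaporisation at -33.3 °C: 1370 kJ/kg
vapour -33.3→-15.6 °C: 38.232 kJ/kg
Δh = 102.93 + 1370 + 38.232 = 1511.2 kJ/kg
Q = ṁ·Δh = 19.13 kg/s × 1511.2 kJ/kg = 28909 kJ/s
|Q| = 28909 kW = 104070 MJ/h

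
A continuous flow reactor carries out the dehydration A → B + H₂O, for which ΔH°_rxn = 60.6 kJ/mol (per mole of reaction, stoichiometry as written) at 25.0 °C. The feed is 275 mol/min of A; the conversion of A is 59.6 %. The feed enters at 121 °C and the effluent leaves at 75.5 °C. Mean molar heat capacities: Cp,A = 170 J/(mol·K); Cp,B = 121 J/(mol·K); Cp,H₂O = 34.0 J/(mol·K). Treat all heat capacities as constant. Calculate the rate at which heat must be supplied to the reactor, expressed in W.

Extent of reaction ξ = 0.596 × 275 = 163.9 mol/min
Reaction term: ξ·ΔH°_rxn = 163.9 × 60.6 = 9932.3 kJ/min
Sensible, feed 121→25 °C: -4488 kJ/min
Outlet flows (mol/min): A 111.1, B 163.9, H₂O 163.9
Sensible, products 25→75.5 °C: 2236.7 kJ/min
Q = ΔH = 7681.1 kJ/min = 128.02 kW
Heat supplied = 128020 W

Q_in = 128000 W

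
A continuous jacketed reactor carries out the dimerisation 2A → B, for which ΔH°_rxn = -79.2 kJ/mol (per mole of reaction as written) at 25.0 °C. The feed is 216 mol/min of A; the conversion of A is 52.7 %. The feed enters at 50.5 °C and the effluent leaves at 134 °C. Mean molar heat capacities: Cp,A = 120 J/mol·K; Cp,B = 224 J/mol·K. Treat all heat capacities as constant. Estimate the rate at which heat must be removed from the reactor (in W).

Extent of reaction ξ = 0.527 × 216 / 2 = 56.916 mol/min
Reaction term: ξ·ΔH°_rxn = 56.916 × -79.2 = -4507.7 kJ/min
Sensible, feed 50.5→25 °C: -660.96 kJ/min
Outlet flows (mol/min): A 102.17, B 56.916
Sensible, products 25→134 °C: 2726 kJ/min
Q = ΔH = -2442.7 kJ/min = -40.711 kW
Heat removed = 40711 W

Q_out = 40700 W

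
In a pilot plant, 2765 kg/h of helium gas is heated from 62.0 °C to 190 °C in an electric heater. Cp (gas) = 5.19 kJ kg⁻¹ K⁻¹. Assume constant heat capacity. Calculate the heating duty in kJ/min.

Q = 30600 kJ/min

Q = ṁ·Cp·ΔT = 2765 × 5.19 × (190 − 62.0) = 1.8368e+06 kJ/h
Converting: 1.8368e+06 / 3600 s = 510.23 kW
Heating duty = 30614 kJ/min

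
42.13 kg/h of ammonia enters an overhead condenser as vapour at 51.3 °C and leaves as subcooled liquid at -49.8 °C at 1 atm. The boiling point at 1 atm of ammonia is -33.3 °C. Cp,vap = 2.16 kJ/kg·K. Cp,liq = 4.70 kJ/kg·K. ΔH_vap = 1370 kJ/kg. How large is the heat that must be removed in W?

Q_c = 19100 W

vapour 51.3→-33.3 °C: -182.74 kJ/kg
condensation at -33.3 °C: -1370 kJ/kg
liquid -33.3→-49.8 °C: -77.55 kJ/kg
Δh = -182.74 + -1370 + -77.55 = -1630.3 kJ/kg
Q = ṁ·Δh = 42.13 kg/h × -1630.3 kJ/kg = -68684 kJ/h
|Q| = 19.079 kW = 19079 W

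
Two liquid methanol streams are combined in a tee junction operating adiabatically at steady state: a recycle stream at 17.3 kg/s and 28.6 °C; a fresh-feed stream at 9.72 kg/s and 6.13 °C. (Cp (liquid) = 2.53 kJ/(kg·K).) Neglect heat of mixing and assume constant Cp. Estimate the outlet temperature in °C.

T_out = 20.5 °C

Energy balance with Q = 0: Σ ṁᵢCp,ᵢ(T_out − Tᵢ) = 0
T_out = Σ ṁᵢCp,ᵢTᵢ / Σ ṁᵢCp,ᵢ
      = 1402.5 / 68.361 = 20.517 °C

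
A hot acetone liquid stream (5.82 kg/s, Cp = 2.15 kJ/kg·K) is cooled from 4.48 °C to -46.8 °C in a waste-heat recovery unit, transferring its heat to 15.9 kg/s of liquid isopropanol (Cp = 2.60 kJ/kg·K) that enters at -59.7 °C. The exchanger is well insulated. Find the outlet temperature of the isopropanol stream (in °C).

Heat released by hot stream: Q = 5.82 × 2.15 × (4.48 − -46.8) = 641.67 kJ/s
Energy balance on cold side (adiabatic exchanger): Q = ṁ_c·Cp_c·(T_c,out − T_c,in)
T_c,out = -59.7 + 641.67/(15.9 × 2.60) = -44.178 °C

T_c,out = -44.2 °C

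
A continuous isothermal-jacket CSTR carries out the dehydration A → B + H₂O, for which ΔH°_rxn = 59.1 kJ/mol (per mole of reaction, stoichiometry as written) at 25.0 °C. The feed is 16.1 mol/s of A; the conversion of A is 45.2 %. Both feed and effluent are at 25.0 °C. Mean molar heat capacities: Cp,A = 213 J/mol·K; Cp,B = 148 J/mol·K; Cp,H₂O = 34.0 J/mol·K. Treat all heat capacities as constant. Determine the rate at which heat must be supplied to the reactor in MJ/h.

Extent of reaction ξ = 0.452 × 16.1 = 7.2772 mol/s
Reaction term: ξ·ΔH°_rxn = 7.2772 × 59.1 = 430.08 kJ/s
Q = ΔH = 430.08 kJ/s = 430.08 kW
Heat supplied = 1548.3 MJ/h

Q_in = 1550 MJ/h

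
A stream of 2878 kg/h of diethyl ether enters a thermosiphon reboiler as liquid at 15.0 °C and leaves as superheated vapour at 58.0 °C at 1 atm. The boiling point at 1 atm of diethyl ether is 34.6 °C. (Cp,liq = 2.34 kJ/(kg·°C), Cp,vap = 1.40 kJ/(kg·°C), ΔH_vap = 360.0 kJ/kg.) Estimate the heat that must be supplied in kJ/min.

Q = 21000 kJ/min

liquid 15.0→34.6 °C: 45.864 kJ/kg
vaporisation at 34.6 °C: 360 kJ/kg
vapour 34.6→58.0 °C: 32.76 kJ/kg
Δh = 45.864 + 360 + 32.76 = 438.62 kJ/kg
Q = ṁ·Δh = 2878 kg/h × 438.62 kJ/kg = 1.2624e+06 kJ/h
|Q| = 350.66 kW = 21039 kJ/min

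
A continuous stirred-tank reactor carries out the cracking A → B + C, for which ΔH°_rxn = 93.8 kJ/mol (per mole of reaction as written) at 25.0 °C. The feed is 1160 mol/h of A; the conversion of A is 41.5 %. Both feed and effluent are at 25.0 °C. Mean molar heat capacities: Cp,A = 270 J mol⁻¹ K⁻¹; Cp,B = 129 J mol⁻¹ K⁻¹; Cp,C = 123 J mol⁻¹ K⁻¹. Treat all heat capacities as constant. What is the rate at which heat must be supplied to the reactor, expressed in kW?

Q_in = 12.5 kW

Extent of reaction ξ = 0.415 × 1160 = 481.4 mol/h
Reaction term: ξ·ΔH°_rxn = 481.4 × 93.8 = 45155 kJ/h
Q = ΔH = 45155 kJ/h = 12.543 kW
Heat supplied = 12.543 kW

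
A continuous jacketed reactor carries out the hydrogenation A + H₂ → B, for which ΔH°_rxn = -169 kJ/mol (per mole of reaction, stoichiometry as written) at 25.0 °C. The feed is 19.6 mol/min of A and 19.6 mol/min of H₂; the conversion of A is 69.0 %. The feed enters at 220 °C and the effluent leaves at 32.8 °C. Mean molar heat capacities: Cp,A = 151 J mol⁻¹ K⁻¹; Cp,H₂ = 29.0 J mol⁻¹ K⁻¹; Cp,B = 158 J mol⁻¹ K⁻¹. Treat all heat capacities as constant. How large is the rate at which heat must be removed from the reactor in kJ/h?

Extent of reaction ξ = 0.690 × 19.6 = 13.524 mol/min
Reaction term: ξ·ΔH°_rxn = 13.524 × -169 = -2285.6 kJ/min
Sensible, feed 220→25 °C: -687.96 kJ/min
Outlet flows (mol/min): A 6.076, H₂ 6.076, B 13.524
Sensible, products 25→32.8 °C: 25.198 kJ/min
Q = ΔH = -2948.3 kJ/min = -49.139 kW
Heat removed = 176900 kJ/h

Q_out = 177000 kJ/h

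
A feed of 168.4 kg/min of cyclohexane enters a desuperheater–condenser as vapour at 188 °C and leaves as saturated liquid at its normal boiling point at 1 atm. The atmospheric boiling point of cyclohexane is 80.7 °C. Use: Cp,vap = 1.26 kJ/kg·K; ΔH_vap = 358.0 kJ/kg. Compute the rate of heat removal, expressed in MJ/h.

vapour 188→80.7 °C: -135.2 kJ/kg
condensation at 80.7 °C: -358 kJ/kg
Δh = -135.2 + -358 = -493.2 kJ/kg
Q = ṁ·Δh = 168.4 kg/min × -493.2 kJ/kg = -83055 kJ/min
|Q| = 1384.2 kW = 4983.3 MJ/h

Q_c = 4980 MJ/h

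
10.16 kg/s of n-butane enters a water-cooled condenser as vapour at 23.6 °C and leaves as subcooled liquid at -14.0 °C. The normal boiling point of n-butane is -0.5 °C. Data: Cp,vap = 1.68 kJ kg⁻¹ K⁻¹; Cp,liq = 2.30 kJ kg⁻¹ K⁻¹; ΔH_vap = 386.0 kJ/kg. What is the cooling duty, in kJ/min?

Q_c = 279000 kJ/min

vapour 23.6→-0.5 °C: -40.488 kJ/kg
condensation at -0.5 °C: -386 kJ/kg
liquid -0.5→-14.0 °C: -31.05 kJ/kg
Δh = -40.488 + -386 + -31.05 = -457.54 kJ/kg
Q = ṁ·Δh = 10.16 kg/s × -457.54 kJ/kg = -4648.6 kJ/s
|Q| = 4648.6 kW = 278920 kJ/min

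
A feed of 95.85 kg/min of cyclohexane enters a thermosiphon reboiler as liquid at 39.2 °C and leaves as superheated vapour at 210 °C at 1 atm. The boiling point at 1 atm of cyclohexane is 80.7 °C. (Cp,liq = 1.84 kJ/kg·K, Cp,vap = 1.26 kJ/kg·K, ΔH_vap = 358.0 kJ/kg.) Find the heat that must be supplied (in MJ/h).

Q = 3430 MJ/h

liquid 39.2→80.7 °C: 76.36 kJ/kg
vaporisation at 80.7 °C: 358 kJ/kg
vapour 80.7→210 °C: 162.92 kJ/kg
Δh = 76.36 + 358 + 162.92 = 597.28 kJ/kg
Q = ṁ·Δh = 95.85 kg/min × 597.28 kJ/kg = 57249 kJ/min
|Q| = 954.15 kW = 3434.9 MJ/h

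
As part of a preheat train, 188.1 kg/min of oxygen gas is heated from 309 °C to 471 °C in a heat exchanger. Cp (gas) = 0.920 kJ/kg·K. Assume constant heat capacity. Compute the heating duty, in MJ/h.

Q = 1680 MJ/h

Q = ṁ·Cp·ΔT = 188.1 × 0.920 × (471 − 309) = 28034 kJ/min
Converting: 28034 / 60 s = 467.24 kW
Heating duty = 1682.1 MJ/h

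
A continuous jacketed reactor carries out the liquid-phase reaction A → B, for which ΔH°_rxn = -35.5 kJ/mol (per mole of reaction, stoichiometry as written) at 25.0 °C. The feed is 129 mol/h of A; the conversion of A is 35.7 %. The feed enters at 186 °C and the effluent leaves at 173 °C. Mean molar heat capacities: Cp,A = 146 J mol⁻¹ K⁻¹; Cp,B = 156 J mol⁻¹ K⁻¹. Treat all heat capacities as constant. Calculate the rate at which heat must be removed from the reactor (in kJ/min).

Q_out = 30.2 kJ/min

Extent of reaction ξ = 0.357 × 129 = 46.053 mol/h
Reaction term: ξ·ΔH°_rxn = 46.053 × -35.5 = -1634.9 kJ/h
Sensible, feed 186→25 °C: -3032.3 kJ/h
Outlet flows (mol/h): A 82.947, B 46.053
Sensible, products 25→173 °C: 2855.6 kJ/h
Q = ΔH = -1811.6 kJ/h = -0.50321 kW
Heat removed = 30.193 kJ/min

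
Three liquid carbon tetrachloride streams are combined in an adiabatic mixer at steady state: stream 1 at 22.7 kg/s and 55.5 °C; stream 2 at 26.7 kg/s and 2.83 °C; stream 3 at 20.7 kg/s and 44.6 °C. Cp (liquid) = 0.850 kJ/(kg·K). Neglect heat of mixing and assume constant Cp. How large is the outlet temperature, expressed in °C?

Adiabatic, steady state ⇒ Σ ṁᵢCp,ᵢ(T_out − Tᵢ) = 0
Σ ṁᵢCp,ᵢTᵢ = 22.7×0.850×55.5 + 26.7×0.850×2.83 + 20.7×0.850×44.6 = 1919.8
Σ ṁᵢCp,ᵢ = 22.7×0.850 + 26.7×0.850 + 20.7×0.850 = 59.585
T_out = 1919.8 / 59.585 = 32.22 °C

T_out = 32.2 °C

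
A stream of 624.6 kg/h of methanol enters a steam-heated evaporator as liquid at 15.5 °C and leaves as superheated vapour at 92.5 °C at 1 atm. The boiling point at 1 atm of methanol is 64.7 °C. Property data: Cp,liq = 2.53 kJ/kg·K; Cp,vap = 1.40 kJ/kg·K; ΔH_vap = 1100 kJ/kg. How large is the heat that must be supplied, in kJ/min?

liquid 15.5→64.7 °C: 124.48 kJ/kg
vaporisation at 64.7 °C: 1100 kJ/kg
vapour 64.7→92.5 °C: 38.92 kJ/kg
Δh = 124.48 + 1100 + 38.92 = 1263.4 kJ/kg
Q = ṁ·Δh = 624.6 kg/h × 1263.4 kJ/kg = 789120 kJ/h
|Q| = 219.2 kW = 13152 kJ/min

Q = 13200 kJ/min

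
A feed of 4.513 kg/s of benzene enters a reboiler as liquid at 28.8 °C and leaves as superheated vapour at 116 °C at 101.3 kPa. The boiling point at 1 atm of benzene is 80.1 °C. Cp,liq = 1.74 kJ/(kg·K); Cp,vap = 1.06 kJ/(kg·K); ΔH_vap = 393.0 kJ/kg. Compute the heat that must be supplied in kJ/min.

liquid 28.8→80.1 °C: 89.262 kJ/kg
vaporisation at 80.1 °C: 393 kJ/kg
vapour 80.1→116 °C: 38.054 kJ/kg
Δh = 89.262 + 393 + 38.054 = 520.32 kJ/kg
Q = ṁ·Δh = 4.513 kg/s × 520.32 kJ/kg = 2348.2 kJ/s
|Q| = 2348.2 kW = 140890 kJ/min

Q = 141000 kJ/min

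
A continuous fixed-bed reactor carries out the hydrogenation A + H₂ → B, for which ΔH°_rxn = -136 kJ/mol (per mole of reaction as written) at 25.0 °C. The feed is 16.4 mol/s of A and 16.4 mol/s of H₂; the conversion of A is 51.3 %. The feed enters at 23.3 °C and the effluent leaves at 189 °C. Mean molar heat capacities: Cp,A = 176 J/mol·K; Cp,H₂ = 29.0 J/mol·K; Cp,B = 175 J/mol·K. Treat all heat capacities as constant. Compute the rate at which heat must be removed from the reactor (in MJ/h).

Extent of reaction ξ = 0.513 × 16.4 = 8.4132 mol/s
Reaction term: ξ·ΔH°_rxn = 8.4132 × -136 = -1144.2 kJ/s
Sensible, feed 23.3→25 °C: 5.7154 kJ/s
Outlet flows (mol/s): A 7.9868, H₂ 7.9868, B 8.4132
Sensible, products 25→189 °C: 509.98 kJ/s
Q = ΔH = -628.5 kJ/s = -628.5 kW
Heat removed = 2262.6 MJ/h

Q_out = 2260 MJ/h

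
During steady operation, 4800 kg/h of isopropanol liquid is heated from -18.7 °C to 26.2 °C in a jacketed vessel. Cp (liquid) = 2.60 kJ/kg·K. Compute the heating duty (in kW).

Q = 156 kW

Q = ṁ·Cp·ΔT = 4800 × 2.60 × (26.2 − -18.7) = 560350 kJ/h
Converting: 560350 / 3600 s = 155.65 kW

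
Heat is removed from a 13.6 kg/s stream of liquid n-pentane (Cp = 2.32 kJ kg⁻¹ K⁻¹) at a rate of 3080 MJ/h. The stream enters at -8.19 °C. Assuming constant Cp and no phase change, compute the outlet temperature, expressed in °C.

T_out = -35.3 °C

Q = 3080 MJ/h = 855.56 kJ/s
ΔT = Q/(ṁ·Cp) = 855.56/(13.6×2.32) = 27.116 K
T_out = -8.19 − 27.116 = -35.306 °C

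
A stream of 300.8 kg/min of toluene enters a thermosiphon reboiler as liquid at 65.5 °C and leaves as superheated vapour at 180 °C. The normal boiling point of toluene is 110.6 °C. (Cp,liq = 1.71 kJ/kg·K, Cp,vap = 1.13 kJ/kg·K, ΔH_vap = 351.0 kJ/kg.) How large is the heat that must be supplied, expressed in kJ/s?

Q = 2540 kJ/s

liquid 65.5→110.6 °C: 77.121 kJ/kg
vaporisation at 110.6 °C: 351 kJ/kg
vapour 110.6→180 °C: 78.422 kJ/kg
Δh = 77.121 + 351 + 78.422 = 506.54 kJ/kg
Q = ṁ·Δh = 300.8 kg/min × 506.54 kJ/kg = 152370 kJ/min
|Q| = 2539.5 kW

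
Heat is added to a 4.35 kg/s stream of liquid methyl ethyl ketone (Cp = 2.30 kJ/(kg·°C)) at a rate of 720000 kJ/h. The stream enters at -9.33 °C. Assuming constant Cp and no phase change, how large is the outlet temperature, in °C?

T_out = 10.7 °C

Q = 720000 kJ/h = 200 kJ/s
ΔT = Q/(ṁ·Cp) = 200/(4.35×2.30) = 19.99 K
T_out = -9.33 + 19.99 = 10.66 °C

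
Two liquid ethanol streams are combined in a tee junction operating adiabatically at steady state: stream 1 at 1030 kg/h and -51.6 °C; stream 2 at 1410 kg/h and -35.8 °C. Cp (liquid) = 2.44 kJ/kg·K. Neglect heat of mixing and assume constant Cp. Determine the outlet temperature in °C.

T_out = -42.5 °C

Energy balance with Q = 0: Σ ṁᵢCp,ᵢ(T_out − Tᵢ) = 0
Σ ṁᵢCp,ᵢTᵢ = 1030×2.44×-51.6 + 1410×2.44×-35.8 = -252850
Σ ṁᵢCp,ᵢ = 1030×2.44 + 1410×2.44 = 5953.6
T_out = -252850 / 5953.6 = -42.47 °C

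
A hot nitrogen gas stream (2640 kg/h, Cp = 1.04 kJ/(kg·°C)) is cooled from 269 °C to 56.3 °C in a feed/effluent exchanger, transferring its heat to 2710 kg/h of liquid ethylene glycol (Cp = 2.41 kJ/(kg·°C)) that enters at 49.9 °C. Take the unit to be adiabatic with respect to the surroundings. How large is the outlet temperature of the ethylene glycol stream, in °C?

Heat released by hot stream: Q = 2640 × 1.04 × (269 − 56.3) = 583990 kJ/h
Energy balance on cold side (adiabatic exchanger): Q = ṁ_c·Cp_c·(T_c,out − T_c,in)
T_c,out = 49.9 + 583990/(2710 × 2.41) = 139.32 °C

T_c,out = 139 °C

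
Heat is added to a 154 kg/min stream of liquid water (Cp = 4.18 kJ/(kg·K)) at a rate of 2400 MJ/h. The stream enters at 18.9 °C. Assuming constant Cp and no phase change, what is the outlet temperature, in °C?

Q = 2400 MJ/h = 40000 kJ/min
ΔT = Q/(ṁ·Cp) = 40000/(154×4.18) = 62.139 K
T_out = 18.9 + 62.139 = 81.039 °C

T_out = 81.0 °C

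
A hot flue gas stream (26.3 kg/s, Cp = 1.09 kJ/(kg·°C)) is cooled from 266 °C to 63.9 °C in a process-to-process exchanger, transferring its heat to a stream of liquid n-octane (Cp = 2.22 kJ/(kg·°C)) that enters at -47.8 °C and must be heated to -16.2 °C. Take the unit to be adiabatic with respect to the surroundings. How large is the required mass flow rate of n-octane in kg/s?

Heat released by hot stream: Q = 26.3 × 1.09 × (266 − 63.9) = 5793.6 kJ/s
Energy balance on cold side (adiabatic exchanger): Q = ṁ_c·Cp_c·(T_c,out − T_c,in)
ṁ_c = 5793.6 / [2.22 × (-16.2 − -47.8)] = 82.586 kg/s

ṁ_c = 82.6 kg/s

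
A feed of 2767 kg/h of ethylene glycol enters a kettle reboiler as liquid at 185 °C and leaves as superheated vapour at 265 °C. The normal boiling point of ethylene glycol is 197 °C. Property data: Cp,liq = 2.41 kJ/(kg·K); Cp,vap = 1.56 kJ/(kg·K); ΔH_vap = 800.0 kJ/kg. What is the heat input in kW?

liquid 185→197 °C: 28.92 kJ/kg
vaporisation at 197 °C: 800 kJ/kg
vapour 197→265 °C: 106.08 kJ/kg
Δh = 28.92 + 800 + 106.08 = 935 kJ/kg
Q = ṁ·Δh = 2767 kg/h × 935 kJ/kg = 2.5871e+06 kJ/h
|Q| = 718.65 kW

Q = 719 kW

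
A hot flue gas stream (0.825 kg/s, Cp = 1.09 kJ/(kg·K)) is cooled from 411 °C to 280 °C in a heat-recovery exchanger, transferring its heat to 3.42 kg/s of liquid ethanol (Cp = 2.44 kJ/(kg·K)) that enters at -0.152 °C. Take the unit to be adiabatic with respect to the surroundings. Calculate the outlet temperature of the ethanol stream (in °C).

Heat released by hot stream: Q = 0.825 × 1.09 × (411 − 280) = 117.8 kJ/s
Energy balance on cold side (adiabatic exchanger): Q = ṁ_c·Cp_c·(T_c,out − T_c,in)
T_c,out = -0.152 + 117.8/(3.42 × 2.44) = 13.965 °C

T_c,out = 14.0 °C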